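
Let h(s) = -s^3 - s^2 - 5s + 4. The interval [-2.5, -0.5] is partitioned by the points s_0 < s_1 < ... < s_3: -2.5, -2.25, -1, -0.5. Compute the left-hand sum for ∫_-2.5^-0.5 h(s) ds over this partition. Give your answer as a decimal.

37.94140625

Subinterval widths: 0.25, 1.25, 0.5.
Left endpoints: -2.5, -2.25, -1.
h(-2.5) = 25.875, h(-2.25) = 21.578125, h(-1) = 9.
Sum = Σ Δs_i · h(s_i).
Sum = 37.94140625.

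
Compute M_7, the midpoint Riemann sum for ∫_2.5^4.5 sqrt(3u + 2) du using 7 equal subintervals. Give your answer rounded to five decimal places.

Δu = (4.5 − 2.5)/7 = 2/7.
Midpoints: 37/14, 41/14, 45/14, 3.5, 53/14, 57/14, 61/14.
f(37/14) ≈ 3.15096, f(41/14) ≈ 3.28416, f(45/14) ≈ 3.41216, f(3.5) ≈ 3.53553, f(53/14) ≈ 3.65474, f(57/14) ≈ 3.77018, f(61/14) ≈ 3.88219.
Sum = Δu · [f(37/14) + f(41/14) + f(45/14) + ...].
Sum ≈ 7.05427.

7.05427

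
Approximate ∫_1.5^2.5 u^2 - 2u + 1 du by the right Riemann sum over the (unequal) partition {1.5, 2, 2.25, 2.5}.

Subinterval widths: 0.5, 0.25, 0.25.
Right endpoints: 2, 2.25, 2.5.
f(2) = 1, f(2.25) = 1.5625, f(2.5) = 2.25.
Sum = Σ Δu_i · f(u_i).
Sum = 1.453125.

1.453125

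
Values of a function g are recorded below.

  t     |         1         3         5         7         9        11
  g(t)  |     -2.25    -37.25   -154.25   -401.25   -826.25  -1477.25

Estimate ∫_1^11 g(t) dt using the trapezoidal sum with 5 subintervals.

Δt = 2.
T_5 = (2/2)·[(-2.25) + 2·(-37.25) + 2·(-154.25) + 2·(-401.25) + 2·(-826.25) + (-1477.25)] = -4317.5.

-4317.5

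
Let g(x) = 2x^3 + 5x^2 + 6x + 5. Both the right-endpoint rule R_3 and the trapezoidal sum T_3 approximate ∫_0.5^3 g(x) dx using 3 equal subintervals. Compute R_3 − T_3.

R_3 ≈ 175.370370.
T_3 ≈ 128.495370.
R_3 − T_3 = 46.875.

46.875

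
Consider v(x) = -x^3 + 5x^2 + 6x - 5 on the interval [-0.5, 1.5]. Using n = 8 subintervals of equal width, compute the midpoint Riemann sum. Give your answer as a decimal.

Δx = (1.5 − (-0.5))/8 = 0.25.
Midpoints: -0.375, -0.125, 0.125, 0.375, 0.625, 0.875, 1.125, 1.375.
v(-0.375) = -3325/512, v(-0.125) = -2903/512, v(0.125) = -2137/512, v(0.375) = -1075/512, v(0.625) = 235/512, v(0.875) = 1745/512, v(1.125) = 3407/512, v(1.375) = 5173/512.
Sum = Δx · [v(-0.375) + v(-0.125) + v(0.125) + ...].
Sum = 0.546875.

0.546875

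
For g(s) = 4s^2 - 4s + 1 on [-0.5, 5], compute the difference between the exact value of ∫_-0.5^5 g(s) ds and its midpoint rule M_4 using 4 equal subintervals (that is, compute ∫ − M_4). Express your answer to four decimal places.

3.4661

Exact integral: ∫_-0.5^5 g(s) ds ≈ 122.833333.
M_4 = 119.3671875.
Error ≈ 122.833333 − 119.3671875 ≈ 3.4661.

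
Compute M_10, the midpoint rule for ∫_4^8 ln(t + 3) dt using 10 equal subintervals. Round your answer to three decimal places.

8.756

Δt = (8 − 4)/10 = 0.4.
Midpoints: 4.2, 4.6, 5, 5.4, 5.8, 6.2, 6.6, 7, 7.4, 7.8.
f(4.2) ≈ 1.974, f(4.6) ≈ 2.028, f(5) ≈ 2.079, f(5.4) ≈ 2.128, f(5.8) ≈ 2.175, f(6.2) ≈ 2.219, f(6.6) ≈ 2.262, f(7) ≈ 2.303, f(7.4) ≈ 2.342, f(7.8) ≈ 2.380.
Sum = Δt · [f(4.2) + f(4.6) + f(5) + ...].
Sum ≈ 8.756.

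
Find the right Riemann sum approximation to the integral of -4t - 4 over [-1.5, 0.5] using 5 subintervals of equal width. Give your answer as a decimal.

Δt = (0.5 − (-1.5))/5 = 0.4.
Right endpoints: -1.1, -0.7, -0.3, 0.1, 0.5.
f(-1.1) = 0.4, f(-0.7) = -1.2, f(-0.3) = -2.8, f(0.1) = -4.4, f(0.5) = -6.
Sum = Δt · [f(-1.1) + f(-0.7) + f(-0.3) + f(0.1) + f(0.5)].
Sum = -5.6.

-5.6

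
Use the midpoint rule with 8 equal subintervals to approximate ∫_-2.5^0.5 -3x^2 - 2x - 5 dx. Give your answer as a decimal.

-24.64453125

Δx = (0.5 − (-2.5))/8 = 0.375.
Midpoints: -2.3125, -1.9375, -1.5625, -1.1875, -0.8125, -0.4375, -0.0625, 0.3125.
f(-2.3125) = -16.41796875, f(-1.9375) = -12.38671875, f(-1.5625) = -9.19921875, f(-1.1875) = -6.85546875, f(-0.8125) = -5.35546875, f(-0.4375) = -4.69921875, f(-0.0625) = -4.88671875, f(0.3125) = -5.91796875.
Sum = Δx · [f(-2.3125) + f(-1.9375) + f(-1.5625) + ...].
Sum = -24.64453125.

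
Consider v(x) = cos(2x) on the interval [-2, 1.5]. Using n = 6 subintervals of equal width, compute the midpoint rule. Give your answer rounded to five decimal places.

Δx = (1.5 − (-2))/6 = 7/12.
Midpoints: -41/24, -1.125, -13/24, 1/24, 0.625, 29/24.
v(-41/24) ≈ -0.96241, v(-1.125) ≈ -0.62817, v(-13/24) ≈ 0.46839, v(1/24) ≈ 0.99653, v(0.625) ≈ 0.31532, v(29/24) ≈ -0.74855.
Sum = Δx · [v(-41/24) + v(-1.125) + v(-13/24) + ...].
Sum ≈ -0.32602.

-0.32602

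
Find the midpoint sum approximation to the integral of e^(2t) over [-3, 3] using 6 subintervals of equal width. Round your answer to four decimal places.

171.6414

Δt = (3 − (-3))/6 = 1.
Midpoints: -2.5, -1.5, -0.5, 0.5, 1.5, 2.5.
f(-2.5) ≈ 0.0067, f(-1.5) ≈ 0.0498, f(-0.5) ≈ 0.3679, f(0.5) ≈ 2.7183, f(1.5) ≈ 20.0855, f(2.5) ≈ 148.4132.
Sum = Δt · [f(-2.5) + f(-1.5) + f(-0.5) + ...].
Sum ≈ 171.6414.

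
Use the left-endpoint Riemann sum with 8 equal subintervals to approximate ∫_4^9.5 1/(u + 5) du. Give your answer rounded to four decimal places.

0.4917

Δu = (9.5 − 4)/8 = 0.6875.
Left endpoints: 4, 4.6875, 5.375, 6.0625, 6.75, 7.4375, 8.125, 8.8125.
f(4) = 1/9, f(4.6875) = 16/155, f(5.375) = 8/83, f(6.0625) = 16/177, f(6.75) = 4/47, f(7.4375) = 16/199, f(8.125) = 8/105, f(8.8125) = 16/221.
Sum = Δu · [f(4) + f(4.6875) + f(5.375) + ...].
Sum ≈ 0.4917.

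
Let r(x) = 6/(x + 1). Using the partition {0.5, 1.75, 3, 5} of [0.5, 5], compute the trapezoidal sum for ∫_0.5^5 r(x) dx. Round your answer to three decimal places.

8.665

Subinterval widths: 1.25, 1.25, 2.
r(0.5) = 4, r(1.75) = 24/11, r(3) = 1.5, r(5) = 1.
On each subinterval the trapezoid contributes (Δx_i/2)·[r(x_{i-1}) + r(x_i)].
Sum ≈ 8.665.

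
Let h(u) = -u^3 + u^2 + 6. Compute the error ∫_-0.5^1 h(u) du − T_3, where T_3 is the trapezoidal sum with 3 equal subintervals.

Exact integral: ∫_-0.5^1 h(u) du = 9.140625.
T_3 = 9.15625.
Error = 9.140625 − 9.15625 = -0.015625.

-0.015625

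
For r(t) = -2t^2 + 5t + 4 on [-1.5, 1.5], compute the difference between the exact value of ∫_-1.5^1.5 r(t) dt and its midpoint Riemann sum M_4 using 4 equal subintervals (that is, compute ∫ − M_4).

-0.28125

Exact integral: ∫_-1.5^1.5 r(t) dt = 7.5.
M_4 = 7.78125.
Error = 7.5 − 7.78125 = -0.28125.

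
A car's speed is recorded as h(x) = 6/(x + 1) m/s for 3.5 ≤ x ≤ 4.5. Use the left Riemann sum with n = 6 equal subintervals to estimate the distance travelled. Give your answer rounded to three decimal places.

1.224

Δx = (4.5 − 3.5)/6 = 1/6.
Left endpoints: 3.5, 11/3, 23/6, 4, 25/6, 13/3.
h(3.5) = 4/3, h(11/3) = 9/7, h(23/6) = 36/29, h(4) = 1.2, h(25/6) = 36/31, h(13/3) = 1.125.
Sum = Δx · [h(3.5) + h(11/3) + h(23/6) + ...].
Sum ≈ 1.224.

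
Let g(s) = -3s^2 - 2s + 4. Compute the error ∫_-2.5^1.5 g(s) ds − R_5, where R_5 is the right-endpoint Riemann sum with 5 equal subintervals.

-0.32

Exact integral: ∫_-2.5^1.5 g(s) ds = 1.
R_5 = 1.32.
Error = 1 − 1.32 = -0.32.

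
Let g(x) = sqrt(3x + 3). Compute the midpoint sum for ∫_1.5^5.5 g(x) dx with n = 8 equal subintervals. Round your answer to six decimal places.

14.573290

Δx = (5.5 − 1.5)/8 = 0.5.
Midpoints: 1.75, 2.25, 2.75, 3.25, 3.75, 4.25, 4.75, 5.25.
g(1.75) ≈ 2.872281, g(2.25) ≈ 3.122499, g(2.75) ≈ 3.354102, g(3.25) ≈ 3.570714, g(3.75) ≈ 3.774917, g(4.25) ≈ 3.968627, g(4.75) ≈ 4.153312, g(5.25) ≈ 4.330127.
Sum = Δx · [g(1.75) + g(2.25) + g(2.75) + ...].
Sum ≈ 14.573290.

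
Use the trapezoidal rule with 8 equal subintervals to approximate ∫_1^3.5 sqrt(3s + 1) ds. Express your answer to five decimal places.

Δs = (3.5 − 1)/8 = 0.3125.
f(1) ≈ 2.00000, f(1.3125) ≈ 2.22205, f(1.625) ≈ 2.42384, f(1.9375) ≈ 2.61008, f(2.25) ≈ 2.78388, f(2.5625) ≈ 2.94746, f(2.875) ≈ 3.10242, f(3.1875) ≈ 3.25000, f(3.5) ≈ 3.39116.
T_8 = (Δs/2)·[f(s_0) + 2f(s_1) + ... + 2f(s_{7}) + f(s_8)].
Sum ≈ 6.88603.

6.88603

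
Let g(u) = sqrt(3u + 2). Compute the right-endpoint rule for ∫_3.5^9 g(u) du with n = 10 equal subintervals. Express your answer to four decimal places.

Δu = (9 − 3.5)/10 = 0.55.
Right endpoints: 4.05, 4.6, 5.15, 5.7, 6.25, 6.8, 7.35, 7.9, 8.45, 9.
g(4.05) ≈ 3.7616, g(4.6) ≈ 3.9749, g(5.15) ≈ 4.1773, g(5.7) ≈ 4.3704, g(6.25) ≈ 4.5552, g(6.8) ≈ 4.7329, g(7.35) ≈ 4.9041, g(7.9) ≈ 5.0695, g(8.45) ≈ 5.2297, g(9) ≈ 5.3852.
Sum = Δu · [g(4.05) + g(4.6) + g(5.15) + ...].
Sum ≈ 25.3884.

25.3884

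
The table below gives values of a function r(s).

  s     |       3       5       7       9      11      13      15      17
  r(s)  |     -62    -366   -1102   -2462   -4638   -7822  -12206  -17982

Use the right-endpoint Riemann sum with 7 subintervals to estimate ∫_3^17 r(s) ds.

Δs = 2.
Sum = 2·[(-366) + (-1102) + (-2462) + (-4638) + (-7822) + (-12206) + (-17982)] = -93156.

-93156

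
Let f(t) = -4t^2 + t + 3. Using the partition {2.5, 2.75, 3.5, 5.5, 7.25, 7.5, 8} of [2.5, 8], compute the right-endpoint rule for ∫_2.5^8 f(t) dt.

-789.125

Subinterval widths: 0.25, 0.75, 2, 1.75, 0.25, 0.5.
Right endpoints: 2.75, 3.5, 5.5, 7.25, 7.5, 8.
f(2.75) = -24.5, f(3.5) = -42.5, f(5.5) = -112.5, f(7.25) = -200, f(7.5) = -214.5, f(8) = -245.
Sum = Σ Δt_i · f(t_i).
Sum = -789.125.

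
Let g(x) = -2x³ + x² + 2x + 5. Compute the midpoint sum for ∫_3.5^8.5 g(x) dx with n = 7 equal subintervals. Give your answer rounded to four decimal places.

Δx = (8.5 − 3.5)/7 = 5/7.
Midpoints: 27/7, 32/7, 37/7, 6, 47/7, 52/7, 57/7.
g(27/7) = -29902/343, g(32/7) = -53517/343, g(37/7) = -86382/343, g(6) = -379, g(47/7) = -185862/343, g(52/7) = -255477/343, g(57/7) = -340342/343.
Sum = Δx · [g(27/7) + g(32/7) + g(37/7) + ...].
Sum ≈ -2252.1429.

-2252.1429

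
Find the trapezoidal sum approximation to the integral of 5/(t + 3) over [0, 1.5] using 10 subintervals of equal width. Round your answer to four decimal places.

2.0279

Δt = (1.5 − 0)/10 = 0.15.
f(0) = 5/3, f(0.15) = 100/63, f(0.3) = 50/33, f(0.45) = 100/69, f(0.6) = 25/18, f(0.75) = 4/3, f(0.9) = 50/39, f(1.05) = 100/81, f(1.2) = 25/21, f(1.35) = 100/87, f(1.5) = 10/9.
T_10 = (Δt/2)·[f(t_0) + 2f(t_1) + ... + 2f(t_{9}) + f(t_10)].
Sum ≈ 2.0279.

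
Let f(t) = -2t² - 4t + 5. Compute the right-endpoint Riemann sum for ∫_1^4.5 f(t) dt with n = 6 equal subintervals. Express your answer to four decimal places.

Δt = (4.5 − 1)/6 = 7/12.
Right endpoints: 19/12, 13/6, 2.75, 10/3, 47/12, 4.5.
f(19/12) = -457/72, f(13/6) = -235/18, f(2.75) = -21.125, f(10/3) = -275/9, f(47/12) = -2977/72, f(4.5) = -53.5.
Sum = Δt · [f(19/12) + f(13/6) + f(2.75) + ...].
Sum ≈ -96.7928.

-96.7928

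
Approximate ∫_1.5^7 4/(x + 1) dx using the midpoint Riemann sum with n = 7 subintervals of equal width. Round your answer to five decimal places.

Δx = (7 − 1.5)/7 = 11/14.
Midpoints: 53/28, 75/28, 97/28, 4.25, 141/28, 163/28, 185/28.
f(53/28) = 112/81, f(75/28) = 112/103, f(97/28) = 0.896, f(4.25) = 16/21, f(141/28) = 112/169, f(163/28) = 112/191, f(185/28) = 112/213.
Sum = Δx · [f(53/28) + f(75/28) + f(97/28) + ...].
Sum ≈ 4.63802.

4.63802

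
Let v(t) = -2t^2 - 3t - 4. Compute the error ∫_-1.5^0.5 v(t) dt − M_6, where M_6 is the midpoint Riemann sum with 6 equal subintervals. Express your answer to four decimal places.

Exact integral: ∫_-1.5^0.5 v(t) dt ≈ -7.333333.
M_6 ≈ -7.296296.
Error ≈ -7.333333 − (-7.296296) ≈ -0.0370.

-0.0370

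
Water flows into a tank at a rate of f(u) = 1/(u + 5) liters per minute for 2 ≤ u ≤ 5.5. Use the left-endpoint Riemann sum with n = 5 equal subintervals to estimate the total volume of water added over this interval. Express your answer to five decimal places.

0.42259

Δu = (5.5 − 2)/5 = 0.7.
Left endpoints: 2, 2.7, 3.4, 4.1, 4.8.
f(2) = 1/7, f(2.7) = 10/77, f(3.4) = 5/42, f(4.1) = 10/91, f(4.8) = 5/49.
Sum = Δu · [f(2) + f(2.7) + f(3.4) + f(4.1) + f(4.8)].
Sum ≈ 0.42259.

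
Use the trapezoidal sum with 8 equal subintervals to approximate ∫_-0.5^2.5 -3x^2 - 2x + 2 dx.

Δx = (2.5 − (-0.5))/8 = 0.375.
f(-0.5) = 2.25, f(-0.125) = 2.203125, f(0.25) = 1.3125, f(0.625) = -0.421875, f(1) = -3, f(1.375) = -6.421875, f(1.75) = -10.6875, f(2.125) = -15.796875, f(2.5) = -21.75.
T_8 = (Δx/2)·[f(x_0) + 2f(x_1) + ... + 2f(x_{7}) + f(x_8)].
Sum = -15.9609375.

-15.9609375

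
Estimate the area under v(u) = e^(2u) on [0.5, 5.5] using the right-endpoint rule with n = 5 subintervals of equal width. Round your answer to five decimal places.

Δu = (5.5 − 0.5)/5 = 1.
Right endpoints: 1.5, 2.5, 3.5, 4.5, 5.5.
v(1.5) ≈ 20.08554, v(2.5) ≈ 148.41316, v(3.5) ≈ 1096.63316, v(4.5) ≈ 8103.08393, v(5.5) ≈ 59874.14172.
Sum = Δu · [v(1.5) + v(2.5) + v(3.5) + v(4.5) + v(5.5)].
Sum ≈ 69242.35750.

69242.35750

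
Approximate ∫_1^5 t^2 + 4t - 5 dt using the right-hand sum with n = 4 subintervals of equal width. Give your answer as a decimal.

90

Δt = (5 − 1)/4 = 1.
Right endpoints: 2, 3, 4, 5.
f(2) = 7, f(3) = 16, f(4) = 27, f(5) = 40.
Sum = Δt · [f(2) + f(3) + f(4) + f(5)].
Sum = 90.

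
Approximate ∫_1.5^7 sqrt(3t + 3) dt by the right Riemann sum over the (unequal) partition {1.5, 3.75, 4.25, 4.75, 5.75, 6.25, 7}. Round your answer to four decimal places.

Subinterval widths: 2.25, 0.5, 0.5, 1, 0.5, 0.75.
Right endpoints: 3.75, 4.25, 4.75, 5.75, 6.25, 7.
f(3.75) ≈ 3.7749, f(4.25) ≈ 3.9686, f(4.75) ≈ 4.1533, f(5.75) ≈ 4.5000, f(6.25) ≈ 4.6637, f(7) ≈ 4.8990.
Sum = Σ Δt_i · f(t_i).
Sum ≈ 23.0606.

23.0606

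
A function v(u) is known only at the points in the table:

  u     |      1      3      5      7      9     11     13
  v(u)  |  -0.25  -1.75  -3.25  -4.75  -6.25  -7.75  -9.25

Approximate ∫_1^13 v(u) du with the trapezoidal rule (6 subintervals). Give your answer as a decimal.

-57

Δu = 2.
T_6 = (2/2)·[(-0.25) + 2·(-1.75) + 2·(-3.25) + 2·(-4.75) + 2·(-6.25) + 2·(-7.75) + (-9.25)] = -57.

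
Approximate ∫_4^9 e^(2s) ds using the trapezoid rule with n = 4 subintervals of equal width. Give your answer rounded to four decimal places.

48374878.0233

Δs = (9 − 4)/4 = 1.25.
f(4) ≈ 2980.9580, f(5.25) ≈ 36315.5027, f(6.5) ≈ 442413.3920, f(7.75) ≈ 5389698.4763, f(9) ≈ 65659969.1373.
T_4 = (Δs/2)·[f(s_0) + 2f(s_1) + 2f(s_2) + 2f(s_3) + f(s_4)].
Sum ≈ 48374878.0233.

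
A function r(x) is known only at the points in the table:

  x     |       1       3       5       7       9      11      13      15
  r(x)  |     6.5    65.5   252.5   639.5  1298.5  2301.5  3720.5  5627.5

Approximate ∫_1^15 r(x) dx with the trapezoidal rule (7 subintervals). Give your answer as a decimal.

22190

Δx = 2.
T_7 = (2/2)·[6.5 + 2·65.5 + 2·252.5 + 2·639.5 + 2·1298.5 + 2·2301.5 + 2·3720.5 + 5627.5] = 22190.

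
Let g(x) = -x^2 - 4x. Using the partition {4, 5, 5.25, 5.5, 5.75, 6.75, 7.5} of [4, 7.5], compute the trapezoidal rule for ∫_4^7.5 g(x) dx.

-200.203125

Subinterval widths: 1, 0.25, 0.25, 0.25, 1, 0.75.
g(4) = -32, g(5) = -45, g(5.25) = -48.5625, g(5.5) = -52.25, g(5.75) = -56.0625, g(6.75) = -72.5625, g(7.5) = -86.25.
On each subinterval the trapezoid contributes (Δx_i/2)·[g(x_{i-1}) + g(x_i)].
Sum = -200.203125.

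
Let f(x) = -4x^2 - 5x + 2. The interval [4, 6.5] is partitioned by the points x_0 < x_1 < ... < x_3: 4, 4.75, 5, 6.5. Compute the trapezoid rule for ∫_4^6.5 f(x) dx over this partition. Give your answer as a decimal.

-344

Subinterval widths: 0.75, 0.25, 1.5.
f(4) = -82, f(4.75) = -112, f(5) = -123, f(6.5) = -199.5.
On each subinterval the trapezoid contributes (Δx_i/2)·[f(x_{i-1}) + f(x_i)].
Sum = -344.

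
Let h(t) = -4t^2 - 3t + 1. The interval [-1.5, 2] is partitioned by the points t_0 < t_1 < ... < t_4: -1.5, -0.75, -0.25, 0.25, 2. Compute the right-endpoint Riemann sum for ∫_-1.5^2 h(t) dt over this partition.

-35.25

Subinterval widths: 0.75, 0.5, 0.5, 1.75.
Right endpoints: -0.75, -0.25, 0.25, 2.
h(-0.75) = 1, h(-0.25) = 1.5, h(0.25) = 0, h(2) = -21.
Sum = Σ Δt_i · h(t_i).
Sum = -35.25.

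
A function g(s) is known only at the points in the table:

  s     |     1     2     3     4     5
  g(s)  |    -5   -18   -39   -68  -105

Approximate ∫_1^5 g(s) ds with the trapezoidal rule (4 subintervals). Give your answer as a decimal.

Δs = 1.
T_4 = (1/2)·[(-5) + 2·(-18) + 2·(-39) + 2·(-68) + (-105)] = -180.

-180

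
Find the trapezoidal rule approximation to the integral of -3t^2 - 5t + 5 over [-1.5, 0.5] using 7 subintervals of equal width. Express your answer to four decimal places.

Δt = (0.5 − (-1.5))/7 = 2/7.
f(-1.5) = 5.75, f(-17/14) = 1303/196, f(-13/14) = 1383/196, f(-9/14) = 1367/196, f(-5/14) = 1255/196, f(-1/14) = 1047/196, f(3/14) = 743/196, f(0.5) = 1.75.
T_7 = (Δt/2)·[f(t_0) + 2f(t_1) + ... + 2f(t_{6}) + f(t_7)].
Sum ≈ 11.4184.

11.4184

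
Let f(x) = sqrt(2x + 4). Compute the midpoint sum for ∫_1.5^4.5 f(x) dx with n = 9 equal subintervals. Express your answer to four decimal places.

Δx = (4.5 − 1.5)/9 = 1/3.
Midpoints: 5/3, 2, 7/3, 8/3, 3, 10/3, 11/3, 4, 13/3.
f(5/3) ≈ 2.7080, f(2) ≈ 2.8284, f(7/3) ≈ 2.9439, f(8/3) ≈ 3.0551, f(3) ≈ 3.1623, f(10/3) ≈ 3.2660, f(11/3) ≈ 3.3665, f(4) ≈ 3.4641, f(13/3) ≈ 3.5590.
Sum = Δx · [f(5/3) + f(2) + f(7/3) + ...].
Sum ≈ 9.4511.

9.4511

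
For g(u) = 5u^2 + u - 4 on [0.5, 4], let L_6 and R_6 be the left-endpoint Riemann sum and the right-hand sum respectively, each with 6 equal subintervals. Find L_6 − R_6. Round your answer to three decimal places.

-47.979

L_6 ≈ 77.33623.
R_6 ≈ 125.31539.
L_6 − R_6 ≈ -47.979.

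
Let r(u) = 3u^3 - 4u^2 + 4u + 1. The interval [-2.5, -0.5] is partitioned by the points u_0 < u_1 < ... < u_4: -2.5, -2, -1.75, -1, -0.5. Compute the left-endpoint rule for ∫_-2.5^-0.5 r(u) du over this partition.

-82.93359375

Subinterval widths: 0.5, 0.25, 0.75, 0.5.
Left endpoints: -2.5, -2, -1.75, -1.
r(-2.5) = -80.875, r(-2) = -47, r(-1.75) = -34.328125, r(-1) = -10.
Sum = Σ Δu_i · r(u_i).
Sum = -82.93359375.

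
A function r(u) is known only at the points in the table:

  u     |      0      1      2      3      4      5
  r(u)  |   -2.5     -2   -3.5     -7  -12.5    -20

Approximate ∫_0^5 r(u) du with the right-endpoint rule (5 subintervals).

Δu = 1.
Sum = 1·[(-2) + (-3.5) + (-7) + (-12.5) + (-20)] = -45.

-45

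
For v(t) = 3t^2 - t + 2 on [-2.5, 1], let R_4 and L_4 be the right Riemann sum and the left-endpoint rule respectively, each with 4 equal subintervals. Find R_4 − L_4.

-16.84375

R_4 = 19.16796875.
L_4 = 36.01171875.
R_4 − L_4 = -16.84375.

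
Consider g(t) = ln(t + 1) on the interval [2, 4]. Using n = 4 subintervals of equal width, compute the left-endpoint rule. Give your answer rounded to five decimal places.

Δt = (4 − 2)/4 = 0.5.
Left endpoints: 2, 2.5, 3, 3.5.
g(2) ≈ 1.09861, g(2.5) ≈ 1.25276, g(3) ≈ 1.38629, g(3.5) ≈ 1.50408.
Sum = Δt · [g(2) + g(2.5) + g(3) + g(3.5)].
Sum ≈ 2.62087.

2.62087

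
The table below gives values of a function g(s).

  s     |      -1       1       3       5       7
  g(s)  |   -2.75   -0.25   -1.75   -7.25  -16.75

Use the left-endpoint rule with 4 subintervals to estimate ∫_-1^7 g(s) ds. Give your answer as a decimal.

Δs = 2.
Sum = 2·[(-2.75) + (-0.25) + (-1.75) + (-7.25)] = -24.

-24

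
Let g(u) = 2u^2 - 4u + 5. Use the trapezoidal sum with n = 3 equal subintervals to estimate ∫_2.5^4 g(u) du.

Δu = (4 − 2.5)/3 = 0.5.
g(2.5) = 7.5, g(3) = 11, g(3.5) = 15.5, g(4) = 21.
T_3 = (Δu/2)·[g(u_0) + 2g(u_1) + 2g(u_2) + g(u_3)].
Sum = 20.375.

20.375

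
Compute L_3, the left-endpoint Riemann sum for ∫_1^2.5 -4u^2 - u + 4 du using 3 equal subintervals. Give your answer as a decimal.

-10.75

Δu = (2.5 − 1)/3 = 0.5.
Left endpoints: 1, 1.5, 2.
f(1) = -1, f(1.5) = -6.5, f(2) = -14.
Sum = Δu · [f(1) + f(1.5) + f(2)].
Sum = -10.75.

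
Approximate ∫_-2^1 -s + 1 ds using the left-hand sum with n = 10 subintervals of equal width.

4.95

Δs = (1 − (-2))/10 = 0.3.
Left endpoints: -2, -1.7, -1.4, -1.1, -0.8, -0.5, -0.2, 0.1, 0.4, 0.7.
f(-2) = 3, f(-1.7) = 2.7, f(-1.4) = 2.4, f(-1.1) = 2.1, f(-0.8) = 1.8, f(-0.5) = 1.5, f(-0.2) = 1.2, f(0.1) = 0.9, f(0.4) = 0.6, f(0.7) = 0.3.
Sum = Δs · [f(-2) + f(-1.7) + f(-1.4) + ...].
Sum = 4.95.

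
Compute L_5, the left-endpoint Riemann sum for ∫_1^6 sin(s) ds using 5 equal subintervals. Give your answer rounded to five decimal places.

0.17616

Δs = (6 − 1)/5 = 1.
Left endpoints: 1, 2, 3, 4, 5.
f(1) ≈ 0.84147, f(2) ≈ 0.90930, f(3) ≈ 0.14112, f(4) ≈ -0.75680, f(5) ≈ -0.95892.
Sum = Δs · [f(1) + f(2) + f(3) + f(4) + f(5)].
Sum ≈ 0.17616.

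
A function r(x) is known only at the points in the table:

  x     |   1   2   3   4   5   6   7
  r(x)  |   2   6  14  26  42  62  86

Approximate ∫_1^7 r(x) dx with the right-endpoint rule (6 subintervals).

Δx = 1.
Sum = 1·[6 + 14 + 26 + 42 + 62 + 86] = 236.

236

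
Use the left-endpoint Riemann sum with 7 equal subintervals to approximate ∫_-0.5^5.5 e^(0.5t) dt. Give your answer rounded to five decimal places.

23.81108

Δt = (5.5 − (-0.5))/7 = 6/7.
Left endpoints: -0.5, 5/14, 17/14, 29/14, 41/14, 53/14, 65/14.
f(-0.5) ≈ 0.77880, f(5/14) ≈ 1.19551, f(17/14) ≈ 1.83518, f(29/14) ≈ 2.81712, f(41/14) ≈ 4.32445, f(53/14) ≈ 6.63831, f(65/14) ≈ 10.19022.
Sum = Δt · [f(-0.5) + f(5/14) + f(17/14) + ...].
Sum ≈ 23.81108.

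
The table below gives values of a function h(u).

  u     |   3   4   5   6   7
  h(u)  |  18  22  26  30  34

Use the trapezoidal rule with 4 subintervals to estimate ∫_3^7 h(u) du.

Δu = 1.
T_4 = (1/2)·[18 + 2·22 + 2·26 + 2·30 + 34] = 104.

104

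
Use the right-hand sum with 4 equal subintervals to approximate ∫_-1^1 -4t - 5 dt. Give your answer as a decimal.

Δt = (1 − (-1))/4 = 0.5.
Right endpoints: -0.5, 0, 0.5, 1.
f(-0.5) = -3, f(0) = -5, f(0.5) = -7, f(1) = -9.
Sum = Δt · [f(-0.5) + f(0) + f(0.5) + f(1)].
Sum = -12.

-12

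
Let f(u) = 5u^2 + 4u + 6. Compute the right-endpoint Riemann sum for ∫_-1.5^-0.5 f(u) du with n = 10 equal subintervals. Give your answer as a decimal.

7.125

Δu = (-0.5 − (-1.5))/10 = 0.1.
Right endpoints: -1.4, -1.3, -1.2, -1.1, -1, -0.9, -0.8, -0.7, -0.6, -0.5.
f(-1.4) = 10.2, f(-1.3) = 9.25, f(-1.2) = 8.4, f(-1.1) = 7.65, f(-1) = 7, f(-0.9) = 6.45, f(-0.8) = 6, f(-0.7) = 5.65, f(-0.6) = 5.4, f(-0.5) = 5.25.
Sum = Δu · [f(-1.4) + f(-1.3) + f(-1.2) + ...].
Sum = 7.125.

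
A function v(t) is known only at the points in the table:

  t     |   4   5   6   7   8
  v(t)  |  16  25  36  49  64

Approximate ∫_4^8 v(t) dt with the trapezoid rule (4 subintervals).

150

Δt = 1.
T_4 = (1/2)·[16 + 2·25 + 2·36 + 2·49 + 64] = 150.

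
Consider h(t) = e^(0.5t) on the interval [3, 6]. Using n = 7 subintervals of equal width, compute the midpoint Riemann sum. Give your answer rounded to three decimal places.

31.148

Δt = (6 − 3)/7 = 3/7.
Midpoints: 45/14, 51/14, 57/14, 4.5, 69/14, 75/14, 81/14.
h(45/14) ≈ 4.989, h(51/14) ≈ 6.181, h(57/14) ≈ 7.658, h(4.5) ≈ 9.488, h(69/14) ≈ 11.755, h(75/14) ≈ 14.564, h(81/14) ≈ 18.045.
Sum = Δt · [h(45/14) + h(51/14) + h(57/14) + ...].
Sum ≈ 31.148.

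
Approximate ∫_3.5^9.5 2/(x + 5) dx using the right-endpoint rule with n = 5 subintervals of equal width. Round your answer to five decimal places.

Δx = (9.5 − 3.5)/5 = 1.2.
Right endpoints: 4.7, 5.9, 7.1, 8.3, 9.5.
f(4.7) = 20/97, f(5.9) = 20/109, f(7.1) = 20/121, f(8.3) = 20/133, f(9.5) = 4/29.
Sum = Δx · [f(4.7) + f(5.9) + f(7.1) + f(8.3) + f(9.5)].
Sum ≈ 1.01192.

1.01192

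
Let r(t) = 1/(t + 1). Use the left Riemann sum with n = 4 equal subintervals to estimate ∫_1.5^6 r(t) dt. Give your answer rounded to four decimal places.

Δt = (6 − 1.5)/4 = 1.125.
Left endpoints: 1.5, 2.625, 3.75, 4.875.
r(1.5) = 0.4, r(2.625) = 8/29, r(3.75) = 4/19, r(4.875) = 8/47.
Sum = Δt · [r(1.5) + r(2.625) + r(3.75) + r(4.875)].
Sum ≈ 1.1887.

1.1887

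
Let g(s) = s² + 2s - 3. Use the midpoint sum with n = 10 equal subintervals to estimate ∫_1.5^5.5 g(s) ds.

Δs = (5.5 − 1.5)/10 = 0.4.
Midpoints: 1.7, 2.1, 2.5, 2.9, 3.3, 3.7, 4.1, 4.5, 4.9, 5.3.
g(1.7) = 3.29, g(2.1) = 5.61, g(2.5) = 8.25, g(2.9) = 11.21, g(3.3) = 14.49, g(3.7) = 18.09, g(4.1) = 22.01, g(4.5) = 26.25, g(4.9) = 30.81, g(5.3) = 35.69.
Sum = Δs · [g(1.7) + g(2.1) + g(2.5) + ...].
Sum = 70.28.

70.28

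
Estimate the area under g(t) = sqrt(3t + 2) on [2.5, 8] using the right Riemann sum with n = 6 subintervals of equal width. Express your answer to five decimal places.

23.86505

Δt = (8 − 2.5)/6 = 11/12.
Right endpoints: 41/12, 13/3, 5.25, 37/6, 85/12, 8.
g(41/12) ≈ 3.50000, g(13/3) ≈ 3.87298, g(5.25) ≈ 4.21307, g(37/6) ≈ 4.52769, g(85/12) ≈ 4.82183, g(8) ≈ 5.09902.
Sum = Δt · [g(41/12) + g(13/3) + g(5.25) + ...].
Sum ≈ 23.86505.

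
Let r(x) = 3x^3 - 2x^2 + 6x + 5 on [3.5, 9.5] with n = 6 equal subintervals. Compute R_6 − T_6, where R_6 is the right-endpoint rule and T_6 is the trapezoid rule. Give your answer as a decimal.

1161.75

R_6 = 6935.5.
T_6 = 5773.75.
R_6 − T_6 = 1161.75.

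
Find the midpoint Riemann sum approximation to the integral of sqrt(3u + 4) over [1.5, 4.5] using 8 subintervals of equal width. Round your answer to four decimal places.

Δu = (4.5 − 1.5)/8 = 0.375.
Midpoints: 1.6875, 2.0625, 2.4375, 2.8125, 3.1875, 3.5625, 3.9375, 4.3125.
f(1.6875) ≈ 3.0104, f(2.0625) ≈ 3.1918, f(2.4375) ≈ 3.3634, f(2.8125) ≈ 3.5267, f(3.1875) ≈ 3.6827, f(3.5625) ≈ 3.8324, f(3.9375) ≈ 3.9765, f(4.3125) ≈ 4.1155.
Sum = Δu · [f(1.6875) + f(2.0625) + f(2.4375) + ...].
Sum ≈ 10.7623.

10.7623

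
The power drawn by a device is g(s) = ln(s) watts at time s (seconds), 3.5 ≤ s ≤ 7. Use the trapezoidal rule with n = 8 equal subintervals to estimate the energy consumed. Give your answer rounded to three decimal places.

5.734

Δs = (7 − 3.5)/8 = 0.4375.
g(3.5) ≈ 1.253, g(3.9375) ≈ 1.371, g(4.375) ≈ 1.476, g(4.8125) ≈ 1.571, g(5.25) ≈ 1.658, g(5.6875) ≈ 1.738, g(6.125) ≈ 1.812, g(6.5625) ≈ 1.881, g(7) ≈ 1.946.
T_8 = (Δs/2)·[g(s_0) + 2g(s_1) + ... + 2g(s_{7}) + g(s_8)].
Sum ≈ 5.734.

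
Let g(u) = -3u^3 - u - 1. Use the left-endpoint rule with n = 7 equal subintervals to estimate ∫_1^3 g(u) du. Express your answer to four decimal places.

-55.0612

Δu = (3 − 1)/7 = 2/7.
Left endpoints: 1, 9/7, 11/7, 13/7, 15/7, 17/7, 19/7.
g(1) = -5, g(9/7) = -2971/343, g(11/7) = -4875/343, g(13/7) = -7571/343, g(15/7) = -11203/343, g(17/7) = -15915/343, g(19/7) = -21851/343.
Sum = Δu · [g(1) + g(9/7) + g(11/7) + ...].
Sum ≈ -55.0612.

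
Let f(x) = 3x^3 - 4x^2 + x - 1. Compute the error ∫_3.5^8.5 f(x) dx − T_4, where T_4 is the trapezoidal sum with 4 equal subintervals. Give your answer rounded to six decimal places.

Exact integral: ∫_3.5^8.5 f(x) dx ≈ 3065.83333333.
T_4 = 3130.9375.
Error ≈ 3065.83333333 − 3130.9375 ≈ -65.104167.

-65.104167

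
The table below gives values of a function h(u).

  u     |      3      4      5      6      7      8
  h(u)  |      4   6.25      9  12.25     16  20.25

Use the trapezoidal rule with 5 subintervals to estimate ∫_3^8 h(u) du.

Δu = 1.
T_5 = (1/2)·[4 + 2·6.25 + 2·9 + 2·12.25 + 2·16 + 20.25] = 55.625.

55.625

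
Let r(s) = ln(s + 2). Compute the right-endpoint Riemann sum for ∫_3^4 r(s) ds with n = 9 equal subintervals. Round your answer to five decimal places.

Δs = (4 − 3)/9 = 1/9.
Right endpoints: 28/9, 29/9, 10/3, 31/9, 32/9, 11/3, 34/9, 35/9, 4.
r(28/9) ≈ 1.63142, r(29/9) ≈ 1.65292, r(10/3) ≈ 1.67398, r(31/9) ≈ 1.69460, r(32/9) ≈ 1.71480, r(11/3) ≈ 1.73460, r(34/9) ≈ 1.75402, r(35/9) ≈ 1.77307, r(4) ≈ 1.79176.
Sum = Δs · [r(28/9) + r(29/9) + r(10/3) + ...].
Sum ≈ 1.71346.

1.71346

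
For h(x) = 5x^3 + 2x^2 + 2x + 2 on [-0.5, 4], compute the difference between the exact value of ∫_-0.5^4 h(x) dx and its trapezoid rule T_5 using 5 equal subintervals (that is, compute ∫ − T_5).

-17.161875

Exact integral: ∫_-0.5^4 h(x) dx = 387.421875.
T_5 = 404.58375.
Error = 387.421875 − 404.58375 = -17.161875.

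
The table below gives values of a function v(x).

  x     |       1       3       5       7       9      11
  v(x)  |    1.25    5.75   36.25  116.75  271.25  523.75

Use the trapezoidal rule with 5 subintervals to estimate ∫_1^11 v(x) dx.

1385

Δx = 2.
T_5 = (2/2)·[1.25 + 2·5.75 + 2·36.25 + 2·116.75 + 2·271.25 + 523.75] = 1385.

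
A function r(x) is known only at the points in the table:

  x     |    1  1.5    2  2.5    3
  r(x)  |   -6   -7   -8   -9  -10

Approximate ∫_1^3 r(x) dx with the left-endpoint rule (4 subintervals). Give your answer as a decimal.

Δx = 0.5.
Sum = 0.5·[(-6) + (-7) + (-8) + (-9)] = -15.

-15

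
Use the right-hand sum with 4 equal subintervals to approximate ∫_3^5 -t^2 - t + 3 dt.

-39.25

Δt = (5 − 3)/4 = 0.5.
Right endpoints: 3.5, 4, 4.5, 5.
f(3.5) = -12.75, f(4) = -17, f(4.5) = -21.75, f(5) = -27.
Sum = Δt · [f(3.5) + f(4) + f(4.5) + f(5)].
Sum = -39.25.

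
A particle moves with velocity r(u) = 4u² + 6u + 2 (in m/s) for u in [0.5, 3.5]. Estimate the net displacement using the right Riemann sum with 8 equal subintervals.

Δu = (3.5 − 0.5)/8 = 0.375.
Right endpoints: 0.875, 1.25, 1.625, 2, 2.375, 2.75, 3.125, 3.5.
r(0.875) = 10.3125, r(1.25) = 15.75, r(1.625) = 22.3125, r(2) = 30, r(2.375) = 38.8125, r(2.75) = 48.75, r(3.125) = 59.8125, r(3.5) = 72.
Sum = Δu · [r(0.875) + r(1.25) + r(1.625) + ...].
Sum = 111.65625.

111.65625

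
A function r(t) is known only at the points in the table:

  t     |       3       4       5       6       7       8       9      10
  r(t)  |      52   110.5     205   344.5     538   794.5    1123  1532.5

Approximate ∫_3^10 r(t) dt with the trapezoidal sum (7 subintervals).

Δt = 1.
T_7 = (1/2)·[52 + 2·110.5 + 2·205 + 2·344.5 + 2·538 + 2·794.5 + 2·1123 + 1532.5] = 3907.75.

3907.75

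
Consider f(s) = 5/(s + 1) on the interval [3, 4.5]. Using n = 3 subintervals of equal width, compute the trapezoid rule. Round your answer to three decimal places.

1.595

Δs = (4.5 − 3)/3 = 0.5.
f(3) = 1.25, f(3.5) = 10/9, f(4) = 1, f(4.5) = 10/11.
T_3 = (Δs/2)·[f(s_0) + 2f(s_1) + 2f(s_2) + f(s_3)].
Sum ≈ 1.595.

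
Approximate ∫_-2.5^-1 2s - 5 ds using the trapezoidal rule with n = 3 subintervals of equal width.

Δs = (-1 − (-2.5))/3 = 0.5.
f(-2.5) = -10, f(-2) = -9, f(-1.5) = -8, f(-1) = -7.
T_3 = (Δs/2)·[f(s_0) + 2f(s_1) + 2f(s_2) + f(s_3)].
Sum = -12.75.

-12.75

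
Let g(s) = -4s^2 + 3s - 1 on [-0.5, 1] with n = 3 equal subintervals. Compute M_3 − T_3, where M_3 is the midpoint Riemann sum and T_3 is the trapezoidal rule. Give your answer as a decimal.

M_3 = -1.75.
T_3 = -2.125.
M_3 − T_3 = 0.375.

0.375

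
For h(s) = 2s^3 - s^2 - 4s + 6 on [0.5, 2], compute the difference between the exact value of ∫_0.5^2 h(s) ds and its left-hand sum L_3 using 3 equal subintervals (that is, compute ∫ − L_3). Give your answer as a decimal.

1.09375

Exact integral: ∫_0.5^2 h(s) ds = 6.84375.
L_3 = 5.75.
Error = 6.84375 − 5.75 = 1.09375.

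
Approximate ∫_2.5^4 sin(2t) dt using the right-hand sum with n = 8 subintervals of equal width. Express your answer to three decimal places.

0.395

Δt = (4 − 2.5)/8 = 0.1875.
Right endpoints: 2.6875, 2.875, 3.0625, 3.25, 3.4375, 3.625, 3.8125, 4.
f(2.6875) ≈ -0.788, f(2.875) ≈ -0.508, f(3.0625) ≈ -0.158, f(3.25) ≈ 0.215, f(3.4375) ≈ 0.558, f(3.625) ≈ 0.823, f(3.8125) ≈ 0.974, f(4) ≈ 0.989.
Sum = Δt · [f(2.6875) + f(2.875) + f(3.0625) + ...].
Sum ≈ 0.395.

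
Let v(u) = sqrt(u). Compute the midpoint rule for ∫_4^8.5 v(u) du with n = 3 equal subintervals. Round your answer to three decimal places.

11.195

Δu = (8.5 − 4)/3 = 1.5.
Midpoints: 4.75, 6.25, 7.75.
v(4.75) ≈ 2.179, v(6.25) ≈ 2.500, v(7.75) ≈ 2.784.
Sum = Δu · [v(4.75) + v(6.25) + v(7.75)].
Sum ≈ 11.195.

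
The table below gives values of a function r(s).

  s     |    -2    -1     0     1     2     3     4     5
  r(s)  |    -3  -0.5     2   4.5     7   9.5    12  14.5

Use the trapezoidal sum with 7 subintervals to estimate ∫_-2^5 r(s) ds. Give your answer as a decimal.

Δs = 1.
T_7 = (1/2)·[(-3) + 2·(-0.5) + 2·2 + 2·4.5 + 2·7 + 2·9.5 + 2·12 + 14.5] = 40.25.

40.25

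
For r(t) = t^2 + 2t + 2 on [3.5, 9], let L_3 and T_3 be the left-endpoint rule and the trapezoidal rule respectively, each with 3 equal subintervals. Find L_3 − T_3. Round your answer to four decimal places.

L_3 ≈ 238.435185.
T_3 ≈ 311.539352.
L_3 − T_3 ≈ -73.1042.

-73.1042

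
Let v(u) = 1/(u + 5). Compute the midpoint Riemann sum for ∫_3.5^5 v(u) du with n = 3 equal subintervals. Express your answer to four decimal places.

Δu = (5 − 3.5)/3 = 0.5.
Midpoints: 3.75, 4.25, 4.75.
v(3.75) = 4/35, v(4.25) = 4/37, v(4.75) = 4/39.
Sum = Δu · [v(3.75) + v(4.25) + v(4.75)].
Sum ≈ 0.1625.

0.1625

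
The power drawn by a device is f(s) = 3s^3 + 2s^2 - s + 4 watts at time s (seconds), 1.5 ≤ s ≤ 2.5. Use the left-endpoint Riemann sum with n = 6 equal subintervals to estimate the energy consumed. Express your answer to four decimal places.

32.1134

Δs = (2.5 − 1.5)/6 = 1/6.
Left endpoints: 1.5, 5/3, 11/6, 2, 13/6, 7/3.
f(1.5) = 17.125, f(5/3) = 196/9, f(11/6) = 27.375, f(2) = 34, f(13/6) = 3005/72, f(7/3) = 152/3.
Sum = Δs · [f(1.5) + f(5/3) + f(11/6) + ...].
Sum ≈ 32.1134.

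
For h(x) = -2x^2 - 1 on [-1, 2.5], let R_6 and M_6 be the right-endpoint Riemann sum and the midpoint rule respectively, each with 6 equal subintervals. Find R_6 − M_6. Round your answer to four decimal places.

R_6 ≈ -18.042824.
M_6 ≈ -14.384838.
R_6 − M_6 ≈ -3.6580.

-3.6580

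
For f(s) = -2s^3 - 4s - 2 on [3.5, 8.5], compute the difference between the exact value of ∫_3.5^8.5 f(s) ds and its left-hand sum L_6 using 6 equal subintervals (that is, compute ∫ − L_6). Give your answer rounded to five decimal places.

-463.54167

Exact integral: ∫_3.5^8.5 f(s) ds = -2665.
L_6 ≈ -2201.4583333.
Error ≈ -2665 − (-2201.4583333) ≈ -463.54167.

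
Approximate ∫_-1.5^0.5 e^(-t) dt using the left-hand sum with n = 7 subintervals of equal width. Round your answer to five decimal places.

Δt = (0.5 − (-1.5))/7 = 2/7.
Left endpoints: -1.5, -17/14, -13/14, -9/14, -5/14, -1/14, 3/14.
f(-1.5) ≈ 4.48169, f(-17/14) ≈ 3.36789, f(-13/14) ≈ 2.53089, f(-9/14) ≈ 1.90191, f(-5/14) ≈ 1.42924, f(-1/14) ≈ 1.07404, f(3/14) ≈ 0.80712.
Sum = Δt · [f(-1.5) + f(-17/14) + f(-13/14) + ...].
Sum ≈ 4.45508.

4.45508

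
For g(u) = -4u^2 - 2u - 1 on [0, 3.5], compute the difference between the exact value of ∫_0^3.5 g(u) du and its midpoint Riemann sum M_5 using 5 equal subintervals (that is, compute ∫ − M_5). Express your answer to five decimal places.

-0.57167

Exact integral: ∫_0^3.5 g(u) du ≈ -72.9166667.
M_5 = -72.345.
Error ≈ -72.9166667 − (-72.345) ≈ -0.57167.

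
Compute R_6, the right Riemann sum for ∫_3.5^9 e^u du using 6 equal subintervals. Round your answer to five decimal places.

Δu = (9 − 3.5)/6 = 11/12.
Right endpoints: 53/12, 16/3, 6.25, 43/6, 97/12, 9.
f(53/12) ≈ 82.81976, f(16/3) ≈ 207.12725, f(6.25) ≈ 518.01282, f(43/6) ≈ 1295.51900, f(97/12) ≈ 3240.01531, f(9) ≈ 8103.08393.
Sum = Δu · [f(53/12) + f(16/3) + f(6.25) + ...].
Sum ≈ 12326.02990.

12326.02990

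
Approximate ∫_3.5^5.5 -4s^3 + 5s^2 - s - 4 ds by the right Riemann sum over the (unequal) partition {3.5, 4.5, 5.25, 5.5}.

-740.375

Subinterval widths: 1, 0.75, 0.25.
Right endpoints: 4.5, 5.25, 5.5.
f(4.5) = -271.75, f(5.25) = -450.25, f(5.5) = -523.75.
Sum = Σ Δs_i · f(s_i).
Sum = -740.375.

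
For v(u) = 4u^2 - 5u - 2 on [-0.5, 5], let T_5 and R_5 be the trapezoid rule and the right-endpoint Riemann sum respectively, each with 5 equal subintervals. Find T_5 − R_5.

T_5 = 98.395.
R_5 = 137.72.
T_5 − R_5 = -39.325.

-39.325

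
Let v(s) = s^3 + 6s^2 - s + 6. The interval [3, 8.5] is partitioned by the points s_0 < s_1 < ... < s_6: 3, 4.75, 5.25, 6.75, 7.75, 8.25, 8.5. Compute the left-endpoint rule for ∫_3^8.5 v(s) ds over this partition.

1969.27734375

Subinterval widths: 1.75, 0.5, 1.5, 1, 0.5, 0.25.
Left endpoints: 3, 4.75, 5.25, 6.75, 7.75, 8.25.
v(3) = 84, v(4.75) = 243.796875, v(5.25) = 310.828125, v(6.75) = 580.171875, v(7.75) = 824.109375, v(8.25) = 967.640625.
Sum = Σ Δs_i · v(s_i).
Sum = 1969.27734375.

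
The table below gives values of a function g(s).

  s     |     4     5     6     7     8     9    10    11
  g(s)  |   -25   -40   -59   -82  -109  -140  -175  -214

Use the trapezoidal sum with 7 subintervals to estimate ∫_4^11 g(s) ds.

-724.5

Δs = 1.
T_7 = (1/2)·[(-25) + 2·(-40) + 2·(-59) + 2·(-82) + 2·(-109) + 2·(-140) + 2·(-175) + (-214)] = -724.5.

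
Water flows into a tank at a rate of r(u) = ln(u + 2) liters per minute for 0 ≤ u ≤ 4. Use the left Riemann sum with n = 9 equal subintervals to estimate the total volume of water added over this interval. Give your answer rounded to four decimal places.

Δu = (4 − 0)/9 = 4/9.
Left endpoints: 0, 4/9, 8/9, 4/3, 16/9, 20/9, 8/3, 28/9, 32/9.
r(0) ≈ 0.6931, r(4/9) ≈ 0.8938, r(8/9) ≈ 1.0609, r(4/3) ≈ 1.2040, r(16/9) ≈ 1.3291, r(20/9) ≈ 1.4404, r(8/3) ≈ 1.5404, r(28/9) ≈ 1.6314, r(32/9) ≈ 1.7148.
Sum = Δu · [r(0) + r(4/9) + r(8/9) + ...].
Sum ≈ 5.1147.

5.1147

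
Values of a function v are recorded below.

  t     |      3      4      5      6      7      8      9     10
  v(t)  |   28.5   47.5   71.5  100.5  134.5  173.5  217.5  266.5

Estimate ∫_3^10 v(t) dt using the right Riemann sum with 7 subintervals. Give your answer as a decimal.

Δt = 1.
Sum = 1·[47.5 + 71.5 + 100.5 + 134.5 + 173.5 + 217.5 + 266.5] = 1011.5.

1011.5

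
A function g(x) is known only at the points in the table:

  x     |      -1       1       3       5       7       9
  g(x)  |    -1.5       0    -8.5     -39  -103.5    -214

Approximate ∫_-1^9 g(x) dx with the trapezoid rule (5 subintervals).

Δx = 2.
T_5 = (2/2)·[(-1.5) + 2·0 + 2·(-8.5) + 2·(-39) + 2·(-103.5) + (-214)] = -517.5.

-517.5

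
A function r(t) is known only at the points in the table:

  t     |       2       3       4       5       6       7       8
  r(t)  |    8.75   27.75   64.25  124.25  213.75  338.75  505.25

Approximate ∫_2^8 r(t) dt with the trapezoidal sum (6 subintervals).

Δt = 1.
T_6 = (1/2)·[8.75 + 2·27.75 + 2·64.25 + 2·124.25 + 2·213.75 + 2·338.75 + 505.25] = 1025.75.

1025.75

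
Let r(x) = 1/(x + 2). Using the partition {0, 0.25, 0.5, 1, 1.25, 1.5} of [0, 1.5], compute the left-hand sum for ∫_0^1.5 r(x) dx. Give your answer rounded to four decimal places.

0.5964

Subinterval widths: 0.25, 0.25, 0.5, 0.25, 0.25.
Left endpoints: 0, 0.25, 0.5, 1, 1.25.
r(0) = 0.5, r(0.25) = 4/9, r(0.5) = 0.4, r(1) = 1/3, r(1.25) = 4/13.
Sum = Σ Δx_i · r(x_i).
Sum ≈ 0.5964.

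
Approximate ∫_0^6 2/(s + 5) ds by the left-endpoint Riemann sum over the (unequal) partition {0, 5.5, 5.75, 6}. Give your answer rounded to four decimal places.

Subinterval widths: 5.5, 0.25, 0.25.
Left endpoints: 0, 5.5, 5.75.
f(0) = 0.4, f(5.5) = 4/21, f(5.75) = 8/43.
Sum = Σ Δs_i · f(s_i).
Sum ≈ 2.2941.

2.2941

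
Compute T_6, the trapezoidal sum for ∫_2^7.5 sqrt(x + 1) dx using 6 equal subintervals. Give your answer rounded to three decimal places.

Δx = (7.5 − 2)/6 = 11/12.
f(2) ≈ 1.732, f(35/12) ≈ 1.979, f(23/6) ≈ 2.198, f(4.75) ≈ 2.398, f(17/3) ≈ 2.582, f(79/12) ≈ 2.754, f(7.5) ≈ 2.915.
T_6 = (Δx/2)·[f(x_0) + 2f(x_1) + ... + 2f(x_{5}) + f(x_6)].
Sum ≈ 13.049.

13.049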